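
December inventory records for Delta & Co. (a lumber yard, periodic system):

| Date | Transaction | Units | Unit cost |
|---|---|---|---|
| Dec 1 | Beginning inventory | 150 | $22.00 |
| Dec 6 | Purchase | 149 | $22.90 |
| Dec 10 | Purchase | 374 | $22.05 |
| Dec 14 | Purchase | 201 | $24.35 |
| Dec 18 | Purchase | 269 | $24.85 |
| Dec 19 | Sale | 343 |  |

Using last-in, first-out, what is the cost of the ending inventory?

Ending inventory = $18,051.25

Dec 19, 343 sold [LIFO — newest first]: 269 @ $24.85 + 74 @ $24.35 = $8,486.55
Ending inventory: 150 @ $22.00 + 149 @ $22.90 + 374 @ $22.05 + 127 @ $24.35 = $18,051.25
Check: goods available $26,537.80 = COGS $8,486.55 + ending $18,051.25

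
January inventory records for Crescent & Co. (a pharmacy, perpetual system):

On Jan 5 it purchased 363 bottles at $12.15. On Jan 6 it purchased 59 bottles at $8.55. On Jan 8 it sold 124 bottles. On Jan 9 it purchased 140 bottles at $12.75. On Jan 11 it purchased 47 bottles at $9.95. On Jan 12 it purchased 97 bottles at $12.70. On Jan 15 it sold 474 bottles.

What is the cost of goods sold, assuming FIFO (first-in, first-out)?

Jan 8, 124 sold [FIFO — oldest first]: 124 @ $12.15 = $1,506.60
Jan 15, 474 sold [FIFO — oldest first]: 239 @ $12.15 + 59 @ $8.55 + 140 @ $12.75 + 36 @ $9.95 = $5,551.50
Total COGS = $1,506.60 + $5,551.50 = $7,058.10
Ending inventory: 11 @ $9.95 + 97 @ $12.70 = $1,341.35

COGS = $7,058.10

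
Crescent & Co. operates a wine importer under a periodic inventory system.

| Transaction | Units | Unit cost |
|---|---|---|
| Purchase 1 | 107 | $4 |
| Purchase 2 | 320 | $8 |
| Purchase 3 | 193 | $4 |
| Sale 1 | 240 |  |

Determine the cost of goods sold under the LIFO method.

Sale 1 (240) [LIFO — newest first]: 193 @ $4 + 47 @ $8 = $1,148
Ending inventory: 107 @ $4 + 273 @ $8 = $2,612
Check: goods available $3,760 = COGS $1,148 + ending $2,612

COGS = $1,148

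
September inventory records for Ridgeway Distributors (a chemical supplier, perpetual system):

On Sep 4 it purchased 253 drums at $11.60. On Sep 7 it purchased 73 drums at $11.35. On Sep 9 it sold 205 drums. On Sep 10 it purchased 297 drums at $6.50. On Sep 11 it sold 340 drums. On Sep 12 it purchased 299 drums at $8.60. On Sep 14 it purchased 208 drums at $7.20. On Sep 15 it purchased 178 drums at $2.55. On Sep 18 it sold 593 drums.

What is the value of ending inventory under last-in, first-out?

Ending inventory = $1,696.00

Sep 9, 205 sold [LIFO — newest first]: 73 @ $11.35 + 132 @ $11.60 = $2,359.75
Sep 11, 340 sold [LIFO — newest first]: 297 @ $6.50 + 43 @ $11.60 = $2,429.30
Sep 18, 593 sold [LIFO — newest first]: 178 @ $2.55 + 208 @ $7.20 + 207 @ $8.60 = $3,731.70
Total COGS = $2,359.75 + $2,429.30 + $3,731.70 = $8,520.75
Ending inventory: 78 @ $11.60 + 92 @ $8.60 = $1,696.00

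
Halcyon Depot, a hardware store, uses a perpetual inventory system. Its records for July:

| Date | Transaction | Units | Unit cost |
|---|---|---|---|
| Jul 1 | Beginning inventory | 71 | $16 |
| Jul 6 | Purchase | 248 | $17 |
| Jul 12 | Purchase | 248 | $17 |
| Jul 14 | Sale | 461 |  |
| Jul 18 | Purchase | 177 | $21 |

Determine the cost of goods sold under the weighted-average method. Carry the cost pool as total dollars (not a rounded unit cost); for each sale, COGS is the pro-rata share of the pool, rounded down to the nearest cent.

After Jul 1: 71 on hand, pool $1,136.00 (≈ $16.0000 each)
After Jul 6: 319 on hand, pool $5,352.00 (≈ $16.7774 each)
After Jul 12: 567 on hand, pool $9,568.00 (≈ $16.8748 each)
Jul 14, sell 461: 461/567 × $9,568.00 → $7,779.27
After Jul 18: 283 on hand, pool $5,505.73 (≈ $19.4549 each)
Ending inventory (cost pool remaining) = $5,505.73

COGS = $7,779.27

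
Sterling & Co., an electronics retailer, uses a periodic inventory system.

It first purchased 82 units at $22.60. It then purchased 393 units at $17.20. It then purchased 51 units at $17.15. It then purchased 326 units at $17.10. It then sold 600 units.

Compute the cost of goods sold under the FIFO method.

COGS = $10,752.85

Sale 1 (600) [FIFO — oldest first]: 82 @ $22.60 + 393 @ $17.20 + 51 @ $17.15 + 74 @ $17.10 = $10,752.85
Ending inventory: 252 @ $17.10 = $4,309.20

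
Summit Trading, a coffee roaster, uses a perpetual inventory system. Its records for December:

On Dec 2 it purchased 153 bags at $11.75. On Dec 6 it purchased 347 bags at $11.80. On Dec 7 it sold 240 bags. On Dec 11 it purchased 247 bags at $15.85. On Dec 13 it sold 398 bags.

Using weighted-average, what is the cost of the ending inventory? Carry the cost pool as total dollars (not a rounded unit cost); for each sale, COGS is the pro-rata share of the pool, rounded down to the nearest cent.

After Dec 2: 153 on hand, pool $1,797.75 (≈ $11.7500 each)
After Dec 6: 500 on hand, pool $5,892.35 (≈ $11.7847 each)
Dec 7, sell 240: 240/500 × $5,892.35 → $2,828.32
After Dec 11: 507 on hand, pool $6,978.98 (≈ $13.7652 each)
Dec 13, sell 398: 398/507 × $6,978.98 → $5,478.56
Total COGS = $2,828.32 + $5,478.56 = $8,306.88
Ending inventory (cost pool remaining) = $1,500.42
Check: goods available $9,807.30 = COGS $8,306.88 + ending $1,500.42

Ending inventory = $1,500.42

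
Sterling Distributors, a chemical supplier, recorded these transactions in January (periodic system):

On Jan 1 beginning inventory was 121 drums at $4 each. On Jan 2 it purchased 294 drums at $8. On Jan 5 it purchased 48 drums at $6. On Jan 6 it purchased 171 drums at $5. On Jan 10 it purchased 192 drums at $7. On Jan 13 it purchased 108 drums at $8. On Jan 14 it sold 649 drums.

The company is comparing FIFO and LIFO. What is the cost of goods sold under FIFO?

FIFO COGS: 121 @ $4 + 294 @ $8 + 48 @ $6 + 171 @ $5 + 15 @ $7 = $4,084
LIFO COGS: 108 @ $8 + 192 @ $7 + 171 @ $5 + 48 @ $6 + 130 @ $8 = $4,391

COGS = $4,084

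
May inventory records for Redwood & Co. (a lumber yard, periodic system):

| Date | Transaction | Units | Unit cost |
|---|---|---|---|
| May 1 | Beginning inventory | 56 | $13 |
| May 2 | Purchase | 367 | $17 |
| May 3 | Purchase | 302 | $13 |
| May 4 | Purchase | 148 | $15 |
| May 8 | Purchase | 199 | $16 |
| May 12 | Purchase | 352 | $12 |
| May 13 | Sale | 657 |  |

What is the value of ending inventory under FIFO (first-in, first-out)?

May 13, 657 sold [FIFO — oldest first]: 56 @ $13 + 367 @ $17 + 234 @ $13 = $10,009
Ending inventory: 68 @ $13 + 148 @ $15 + 199 @ $16 + 352 @ $12 = $10,512

Ending inventory = $10,512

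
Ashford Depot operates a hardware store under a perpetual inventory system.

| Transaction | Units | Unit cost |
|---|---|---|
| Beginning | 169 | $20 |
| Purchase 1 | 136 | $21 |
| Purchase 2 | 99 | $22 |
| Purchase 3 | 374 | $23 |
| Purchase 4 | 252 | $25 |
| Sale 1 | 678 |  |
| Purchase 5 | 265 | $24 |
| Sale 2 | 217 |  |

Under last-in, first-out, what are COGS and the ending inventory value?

Sale 1 (678) [LIFO — newest first]: 252 @ $25 + 374 @ $23 + 52 @ $22 = $16,046
Sale 2 (217) [LIFO — newest first]: 217 @ $24 = $5,208
Total COGS = $16,046 + $5,208 = $21,254
Ending inventory: 169 @ $20 + 136 @ $21 + 47 @ $22 + 48 @ $24 = $8,422

COGS = $21,254; ending inventory = $8,422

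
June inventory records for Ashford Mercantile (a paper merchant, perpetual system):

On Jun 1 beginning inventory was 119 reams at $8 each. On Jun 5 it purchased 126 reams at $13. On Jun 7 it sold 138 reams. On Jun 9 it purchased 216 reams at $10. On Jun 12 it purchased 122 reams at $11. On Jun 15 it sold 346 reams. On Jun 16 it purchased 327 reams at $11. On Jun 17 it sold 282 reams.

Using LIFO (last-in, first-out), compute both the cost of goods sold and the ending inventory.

Jun 7, 138 sold [LIFO — newest first]: 126 @ $13 + 12 @ $8 = $1,734
Jun 15, 346 sold [LIFO — newest first]: 122 @ $11 + 216 @ $10 + 8 @ $8 = $3,566
Jun 17, 282 sold [LIFO — newest first]: 282 @ $11 = $3,102
Total COGS = $1,734 + $3,566 + $3,102 = $8,402
Ending inventory: 99 @ $8 + 45 @ $11 = $1,287

COGS = $8,402; ending inventory = $1,287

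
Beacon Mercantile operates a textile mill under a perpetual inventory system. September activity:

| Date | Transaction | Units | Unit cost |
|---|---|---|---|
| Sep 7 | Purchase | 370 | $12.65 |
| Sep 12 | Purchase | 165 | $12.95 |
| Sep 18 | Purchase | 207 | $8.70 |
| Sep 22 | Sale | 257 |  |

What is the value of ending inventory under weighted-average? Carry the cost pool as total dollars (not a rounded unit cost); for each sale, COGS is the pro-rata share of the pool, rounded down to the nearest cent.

Ending inventory = $5,633.16

After Sep 7: 370 on hand, pool $4,680.50 (≈ $12.6500 each)
After Sep 12: 535 on hand, pool $6,817.25 (≈ $12.7425 each)
After Sep 18: 742 on hand, pool $8,618.15 (≈ $11.6148 each)
Sep 22, sell 257: 257/742 × $8,618.15 → $2,984.99
Ending inventory (cost pool remaining) = $5,633.16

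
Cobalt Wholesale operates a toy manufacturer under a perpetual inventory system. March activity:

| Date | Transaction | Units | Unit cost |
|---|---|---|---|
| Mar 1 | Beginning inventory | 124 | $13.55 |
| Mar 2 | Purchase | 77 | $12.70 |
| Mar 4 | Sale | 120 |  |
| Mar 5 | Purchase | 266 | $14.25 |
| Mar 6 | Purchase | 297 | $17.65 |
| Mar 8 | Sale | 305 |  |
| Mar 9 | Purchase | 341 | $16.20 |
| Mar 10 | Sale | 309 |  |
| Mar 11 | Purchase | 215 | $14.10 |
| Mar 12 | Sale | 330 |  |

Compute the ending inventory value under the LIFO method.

Ending inventory = $3,591.30

Mar 4, 120 sold [LIFO — newest first]: 77 @ $12.70 + 43 @ $13.55 = $1,560.55
Mar 8, 305 sold [LIFO — newest first]: 297 @ $17.65 + 8 @ $14.25 = $5,356.05
Mar 10, 309 sold [LIFO — newest first]: 309 @ $16.20 = $5,005.80
Mar 12, 330 sold [LIFO — newest first]: 215 @ $14.10 + 32 @ $16.20 + 83 @ $14.25 = $4,732.65
Total COGS = $1,560.55 + $5,356.05 + $5,005.80 + $4,732.65 = $16,655.05
Ending inventory: 81 @ $13.55 + 175 @ $14.25 = $3,591.30
Check: goods available $20,246.35 = COGS $16,655.05 + ending $3,591.30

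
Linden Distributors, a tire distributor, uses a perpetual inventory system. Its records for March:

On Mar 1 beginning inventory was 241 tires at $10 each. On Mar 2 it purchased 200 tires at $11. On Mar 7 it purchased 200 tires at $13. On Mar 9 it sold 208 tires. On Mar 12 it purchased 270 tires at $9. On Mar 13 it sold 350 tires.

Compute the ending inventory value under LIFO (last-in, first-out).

Ending inventory = $3,642

Mar 9, 208 sold [LIFO — newest first]: 200 @ $13 + 8 @ $11 = $2,688
Mar 13, 350 sold [LIFO — newest first]: 270 @ $9 + 80 @ $11 = $3,310
Total COGS = $2,688 + $3,310 = $5,998
Ending inventory: 241 @ $10 + 112 @ $11 = $3,642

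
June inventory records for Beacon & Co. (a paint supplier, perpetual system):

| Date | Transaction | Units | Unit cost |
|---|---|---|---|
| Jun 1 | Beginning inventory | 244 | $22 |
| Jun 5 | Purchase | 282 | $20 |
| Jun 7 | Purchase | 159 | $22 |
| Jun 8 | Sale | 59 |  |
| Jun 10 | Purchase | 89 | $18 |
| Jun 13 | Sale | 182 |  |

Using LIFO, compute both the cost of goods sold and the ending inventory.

Jun 8, 59 sold [LIFO — newest first]: 59 @ $22 = $1,298
Jun 13, 182 sold [LIFO — newest first]: 89 @ $18 + 93 @ $22 = $3,648
Total COGS = $1,298 + $3,648 = $4,946
Ending inventory: 244 @ $22 + 282 @ $20 + 7 @ $22 = $11,162
Check: goods available $16,108 = COGS $4,946 + ending $11,162

COGS = $4,946; ending inventory = $11,162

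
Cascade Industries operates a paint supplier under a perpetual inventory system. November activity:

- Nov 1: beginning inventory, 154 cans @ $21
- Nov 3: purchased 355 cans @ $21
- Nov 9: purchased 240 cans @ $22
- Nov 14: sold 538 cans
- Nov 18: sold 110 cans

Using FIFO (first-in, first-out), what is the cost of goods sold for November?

Nov 14, 538 sold [FIFO — oldest first]: 154 @ $21 + 355 @ $21 + 29 @ $22 = $11,327
Nov 18, 110 sold [FIFO — oldest first]: 110 @ $22 = $2,420
Total COGS = $11,327 + $2,420 = $13,747
Ending inventory: 101 @ $22 = $2,222

COGS = $13,747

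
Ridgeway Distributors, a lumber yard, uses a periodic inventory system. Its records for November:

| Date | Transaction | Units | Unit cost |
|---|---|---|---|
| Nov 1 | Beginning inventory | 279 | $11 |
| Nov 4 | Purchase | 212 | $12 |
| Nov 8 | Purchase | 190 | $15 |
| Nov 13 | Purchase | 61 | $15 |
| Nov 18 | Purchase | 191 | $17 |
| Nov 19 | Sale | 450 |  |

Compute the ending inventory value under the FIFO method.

Nov 19, 450 sold [FIFO — oldest first]: 279 @ $11 + 171 @ $12 = $5,121
Ending inventory: 41 @ $12 + 190 @ $15 + 61 @ $15 + 191 @ $17 = $7,504
Check: goods available $12,625 = COGS $5,121 + ending $7,504

Ending inventory = $7,504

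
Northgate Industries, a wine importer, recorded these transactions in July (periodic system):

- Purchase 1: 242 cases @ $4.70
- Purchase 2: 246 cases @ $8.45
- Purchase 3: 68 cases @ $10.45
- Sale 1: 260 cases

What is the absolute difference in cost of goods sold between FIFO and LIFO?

$1,043.50

FIFO COGS: 242 @ $4.70 + 18 @ $8.45 = $1,289.50
LIFO COGS: 68 @ $10.45 + 192 @ $8.45 = $2,333.00
Difference = |$1,289.50 − $2,333.00| = $1,043.50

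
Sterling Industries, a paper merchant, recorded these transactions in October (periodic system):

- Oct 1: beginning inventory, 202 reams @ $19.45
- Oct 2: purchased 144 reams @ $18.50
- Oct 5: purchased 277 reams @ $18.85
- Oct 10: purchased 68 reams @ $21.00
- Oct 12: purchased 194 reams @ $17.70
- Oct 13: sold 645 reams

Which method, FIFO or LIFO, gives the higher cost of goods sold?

FIFO COGS: 202 @ $19.45 + 144 @ $18.50 + 277 @ $18.85 + 22 @ $21.00 = $12,276.35
LIFO COGS: 194 @ $17.70 + 68 @ $21.00 + 277 @ $18.85 + 106 @ $18.50 = $12,044.25

FIFO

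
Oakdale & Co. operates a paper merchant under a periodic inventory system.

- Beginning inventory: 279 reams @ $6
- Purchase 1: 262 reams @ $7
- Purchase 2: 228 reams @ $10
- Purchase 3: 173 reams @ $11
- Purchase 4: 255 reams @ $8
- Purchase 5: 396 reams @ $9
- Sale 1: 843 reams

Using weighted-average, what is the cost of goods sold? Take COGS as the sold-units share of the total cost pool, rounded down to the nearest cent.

COGS = $7,035.58

Sale 1, sell 843: 843/1593 × $13,295.00 → $7,035.58
Ending inventory (cost pool remaining) = $6,259.42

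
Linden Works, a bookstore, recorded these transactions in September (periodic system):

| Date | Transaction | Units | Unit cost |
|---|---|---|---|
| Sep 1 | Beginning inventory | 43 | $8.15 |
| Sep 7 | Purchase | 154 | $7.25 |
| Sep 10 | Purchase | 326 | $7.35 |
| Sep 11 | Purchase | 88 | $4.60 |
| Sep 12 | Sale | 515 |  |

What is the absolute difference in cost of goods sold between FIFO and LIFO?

$271.10

FIFO COGS: 43 @ $8.15 + 154 @ $7.25 + 318 @ $7.35 = $3,804.25
LIFO COGS: 88 @ $4.60 + 326 @ $7.35 + 101 @ $7.25 = $3,533.15
Difference = |$3,804.25 − $3,533.15| = $271.10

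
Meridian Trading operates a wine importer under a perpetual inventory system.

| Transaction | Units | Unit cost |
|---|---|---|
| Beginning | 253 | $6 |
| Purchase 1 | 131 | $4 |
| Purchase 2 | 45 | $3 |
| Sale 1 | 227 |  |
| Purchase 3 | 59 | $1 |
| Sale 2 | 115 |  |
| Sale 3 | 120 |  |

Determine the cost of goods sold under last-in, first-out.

Sale 1 (227) [LIFO — newest first]: 45 @ $3 + 131 @ $4 + 51 @ $6 = $965
Sale 2 (115) [LIFO — newest first]: 59 @ $1 + 56 @ $6 = $395
Sale 3 (120) [LIFO — newest first]: 120 @ $6 = $720
Total COGS = $965 + $395 + $720 = $2,080
Ending inventory: 26 @ $6 = $156

COGS = $2,080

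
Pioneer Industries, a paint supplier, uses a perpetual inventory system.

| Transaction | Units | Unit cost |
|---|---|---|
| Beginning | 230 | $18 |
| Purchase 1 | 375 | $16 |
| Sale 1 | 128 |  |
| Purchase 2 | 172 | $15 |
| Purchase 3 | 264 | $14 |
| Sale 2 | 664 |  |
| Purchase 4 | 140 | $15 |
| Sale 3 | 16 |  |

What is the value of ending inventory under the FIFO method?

Ending inventory = $5,362

Sale 1 (128) [FIFO — oldest first]: 128 @ $18 = $2,304
Sale 2 (664) [FIFO — oldest first]: 102 @ $18 + 375 @ $16 + 172 @ $15 + 15 @ $14 = $10,626
Sale 3 (16) [FIFO — oldest first]: 16 @ $14 = $224
Total COGS = $2,304 + $10,626 + $224 = $13,154
Ending inventory: 233 @ $14 + 140 @ $15 = $5,362
Check: goods available $18,516 = COGS $13,154 + ending $5,362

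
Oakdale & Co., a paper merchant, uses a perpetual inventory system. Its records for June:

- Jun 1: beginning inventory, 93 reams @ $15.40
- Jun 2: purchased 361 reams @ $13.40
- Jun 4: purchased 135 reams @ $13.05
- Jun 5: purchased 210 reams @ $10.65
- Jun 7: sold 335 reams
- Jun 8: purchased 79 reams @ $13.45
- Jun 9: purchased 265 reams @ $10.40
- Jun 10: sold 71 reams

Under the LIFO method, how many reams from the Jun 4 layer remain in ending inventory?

Jun 7, 335 sold [LIFO — newest first]: 210 @ $10.65 + 125 @ $13.05 = $3,867.75
Jun 10, 71 sold [LIFO — newest first]: 71 @ $10.40 = $738.40
Total COGS = $3,867.75 + $738.40 = $4,606.15
Ending inventory: 93 @ $15.40 + 361 @ $13.40 + 10 @ $13.05 + 79 @ $13.45 + 194 @ $10.40 = $9,480.25
Check: goods available $14,086.40 = COGS $4,606.15 + ending $9,480.25

10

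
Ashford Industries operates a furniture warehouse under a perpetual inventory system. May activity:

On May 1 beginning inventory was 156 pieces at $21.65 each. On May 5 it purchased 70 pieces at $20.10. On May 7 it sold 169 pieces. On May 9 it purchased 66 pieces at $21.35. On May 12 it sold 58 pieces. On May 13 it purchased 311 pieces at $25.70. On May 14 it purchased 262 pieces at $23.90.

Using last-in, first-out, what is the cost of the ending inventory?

Ending inventory = $15,659.35

May 7, 169 sold [LIFO — newest first]: 70 @ $20.10 + 99 @ $21.65 = $3,550.35
May 12, 58 sold [LIFO — newest first]: 58 @ $21.35 = $1,238.30
Total COGS = $3,550.35 + $1,238.30 = $4,788.65
Ending inventory: 57 @ $21.65 + 8 @ $21.35 + 311 @ $25.70 + 262 @ $23.90 = $15,659.35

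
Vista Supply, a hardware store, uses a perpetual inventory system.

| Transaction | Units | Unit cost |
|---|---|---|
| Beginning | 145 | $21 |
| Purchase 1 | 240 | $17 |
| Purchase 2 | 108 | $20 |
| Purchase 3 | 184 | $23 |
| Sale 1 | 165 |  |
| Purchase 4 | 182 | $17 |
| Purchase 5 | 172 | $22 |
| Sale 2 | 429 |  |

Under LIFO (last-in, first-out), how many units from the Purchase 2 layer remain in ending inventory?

Sale 1 (165) [LIFO — newest first]: 165 @ $23 = $3,795
Sale 2 (429) [LIFO — newest first]: 172 @ $22 + 182 @ $17 + 19 @ $23 + 56 @ $20 = $8,435
Total COGS = $3,795 + $8,435 = $12,230
Ending inventory: 145 @ $21 + 240 @ $17 + 52 @ $20 = $8,165
Check: goods available $20,395 = COGS $12,230 + ending $8,165

52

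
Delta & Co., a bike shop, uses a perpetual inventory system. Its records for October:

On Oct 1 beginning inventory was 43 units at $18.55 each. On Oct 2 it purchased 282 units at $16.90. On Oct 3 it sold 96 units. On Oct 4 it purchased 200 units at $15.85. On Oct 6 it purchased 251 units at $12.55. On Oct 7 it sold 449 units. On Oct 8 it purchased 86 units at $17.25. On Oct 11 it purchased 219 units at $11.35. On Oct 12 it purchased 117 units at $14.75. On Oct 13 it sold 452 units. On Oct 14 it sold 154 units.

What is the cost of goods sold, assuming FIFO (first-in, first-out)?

COGS = $16,885.15

Oct 3, 96 sold [FIFO — oldest first]: 43 @ $18.55 + 53 @ $16.90 = $1,693.35
Oct 7, 449 sold [FIFO — oldest first]: 229 @ $16.90 + 200 @ $15.85 + 20 @ $12.55 = $7,291.10
Oct 13, 452 sold [FIFO — oldest first]: 231 @ $12.55 + 86 @ $17.25 + 135 @ $11.35 = $5,914.80
Oct 14, 154 sold [FIFO — oldest first]: 84 @ $11.35 + 70 @ $14.75 = $1,985.90
Total COGS = $1,693.35 + $7,291.10 + $5,914.80 + $1,985.90 = $16,885.15
Ending inventory: 47 @ $14.75 = $693.25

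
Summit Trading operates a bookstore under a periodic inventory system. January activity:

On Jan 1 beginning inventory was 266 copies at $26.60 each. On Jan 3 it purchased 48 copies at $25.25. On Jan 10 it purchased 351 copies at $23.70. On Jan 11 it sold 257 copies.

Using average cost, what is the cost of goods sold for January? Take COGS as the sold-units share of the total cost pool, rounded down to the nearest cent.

COGS = $6,417.77

Jan 11, sell 257: 257/665 × $16,606.30 → $6,417.77
Ending inventory (cost pool remaining) = $10,188.53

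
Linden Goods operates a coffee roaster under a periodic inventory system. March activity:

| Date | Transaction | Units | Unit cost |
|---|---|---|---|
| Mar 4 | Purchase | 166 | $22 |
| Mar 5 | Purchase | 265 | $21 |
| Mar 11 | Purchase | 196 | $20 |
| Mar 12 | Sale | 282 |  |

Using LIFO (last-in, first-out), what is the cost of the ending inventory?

Mar 12, 282 sold [LIFO — newest first]: 196 @ $20 + 86 @ $21 = $5,726
Ending inventory: 166 @ $22 + 179 @ $21 = $7,411
Check: goods available $13,137 = COGS $5,726 + ending $7,411

Ending inventory = $7,411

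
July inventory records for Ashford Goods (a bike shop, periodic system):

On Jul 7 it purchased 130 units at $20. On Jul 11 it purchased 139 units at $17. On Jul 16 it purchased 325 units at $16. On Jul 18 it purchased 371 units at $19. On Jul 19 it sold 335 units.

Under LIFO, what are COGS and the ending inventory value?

Jul 19, 335 sold [LIFO — newest first]: 335 @ $19 = $6,365
Ending inventory: 130 @ $20 + 139 @ $17 + 325 @ $16 + 36 @ $19 = $10,847

COGS = $6,365; ending inventory = $10,847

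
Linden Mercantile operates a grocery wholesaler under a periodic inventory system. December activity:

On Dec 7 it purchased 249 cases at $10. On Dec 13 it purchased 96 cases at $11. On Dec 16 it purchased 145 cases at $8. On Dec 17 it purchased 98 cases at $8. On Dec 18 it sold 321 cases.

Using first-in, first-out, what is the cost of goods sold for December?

COGS = $3,282

Dec 18, 321 sold [FIFO — oldest first]: 249 @ $10 + 72 @ $11 = $3,282
Ending inventory: 24 @ $11 + 145 @ $8 + 98 @ $8 = $2,208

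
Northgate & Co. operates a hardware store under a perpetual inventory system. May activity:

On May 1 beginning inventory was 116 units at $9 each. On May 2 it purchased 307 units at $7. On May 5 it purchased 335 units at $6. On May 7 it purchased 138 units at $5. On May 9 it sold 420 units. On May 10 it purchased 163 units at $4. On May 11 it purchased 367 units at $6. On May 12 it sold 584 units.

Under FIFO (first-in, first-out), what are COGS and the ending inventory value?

COGS = $6,325; ending inventory = $2,422

May 9, 420 sold [FIFO — oldest first]: 116 @ $9 + 304 @ $7 = $3,172
May 12, 584 sold [FIFO — oldest first]: 3 @ $7 + 335 @ $6 + 138 @ $5 + 108 @ $4 = $3,153
Total COGS = $3,172 + $3,153 = $6,325
Ending inventory: 55 @ $4 + 367 @ $6 = $2,422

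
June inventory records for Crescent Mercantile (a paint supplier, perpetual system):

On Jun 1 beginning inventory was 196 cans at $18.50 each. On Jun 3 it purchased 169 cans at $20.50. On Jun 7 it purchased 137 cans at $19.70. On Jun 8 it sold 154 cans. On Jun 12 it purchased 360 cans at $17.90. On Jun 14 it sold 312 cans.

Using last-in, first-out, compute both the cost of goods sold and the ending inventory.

COGS = $8,632.20; ending inventory = $7,601.20

Jun 8, 154 sold [LIFO — newest first]: 137 @ $19.70 + 17 @ $20.50 = $3,047.40
Jun 14, 312 sold [LIFO — newest first]: 312 @ $17.90 = $5,584.80
Total COGS = $3,047.40 + $5,584.80 = $8,632.20
Ending inventory: 196 @ $18.50 + 152 @ $20.50 + 48 @ $17.90 = $7,601.20
Check: goods available $16,233.40 = COGS $8,632.20 + ending $7,601.20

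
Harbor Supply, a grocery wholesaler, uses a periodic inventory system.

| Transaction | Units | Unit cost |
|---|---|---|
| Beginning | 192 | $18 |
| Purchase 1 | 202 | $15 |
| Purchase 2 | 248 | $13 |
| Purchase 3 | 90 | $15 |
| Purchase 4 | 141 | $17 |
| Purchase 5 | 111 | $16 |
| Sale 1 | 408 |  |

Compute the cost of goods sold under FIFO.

COGS = $6,668

Sale 1 (408) [FIFO — oldest first]: 192 @ $18 + 202 @ $15 + 14 @ $13 = $6,668
Ending inventory: 234 @ $13 + 90 @ $15 + 141 @ $17 + 111 @ $16 = $8,565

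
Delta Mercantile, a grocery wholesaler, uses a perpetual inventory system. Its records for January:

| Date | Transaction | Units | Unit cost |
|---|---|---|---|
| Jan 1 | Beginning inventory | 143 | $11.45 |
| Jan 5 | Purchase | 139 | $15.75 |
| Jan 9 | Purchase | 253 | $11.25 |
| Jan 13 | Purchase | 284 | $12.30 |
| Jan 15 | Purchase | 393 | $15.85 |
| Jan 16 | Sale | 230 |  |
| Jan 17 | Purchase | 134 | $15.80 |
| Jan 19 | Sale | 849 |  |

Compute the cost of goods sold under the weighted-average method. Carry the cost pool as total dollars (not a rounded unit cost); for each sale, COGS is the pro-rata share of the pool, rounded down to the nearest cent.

COGS = $14,827.64

After Jan 1: 143 on hand, pool $1,637.35 (≈ $11.4500 each)
After Jan 5: 282 on hand, pool $3,826.60 (≈ $13.5695 each)
After Jan 9: 535 on hand, pool $6,672.85 (≈ $12.4726 each)
After Jan 13: 819 on hand, pool $10,166.05 (≈ $12.4128 each)
After Jan 15: 1212 on hand, pool $16,395.10 (≈ $13.5273 each)
Jan 16, sell 230: 230/1212 × $16,395.10 → $3,111.28
After Jan 17: 1116 on hand, pool $15,401.02 (≈ $13.8002 each)
Jan 19, sell 849: 849/1116 × $15,401.02 → $11,716.36
Total COGS = $3,111.28 + $11,716.36 = $14,827.64
Ending inventory (cost pool remaining) = $3,684.66
Check: goods available $18,512.30 = COGS $14,827.64 + ending $3,684.66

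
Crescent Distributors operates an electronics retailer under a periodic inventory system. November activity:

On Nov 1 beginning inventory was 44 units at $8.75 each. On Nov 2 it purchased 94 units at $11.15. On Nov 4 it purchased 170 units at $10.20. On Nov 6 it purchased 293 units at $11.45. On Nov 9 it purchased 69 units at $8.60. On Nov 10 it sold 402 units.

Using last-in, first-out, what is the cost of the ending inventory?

Ending inventory = $2,759.10

Nov 10, 402 sold [LIFO — newest first]: 69 @ $8.60 + 293 @ $11.45 + 40 @ $10.20 = $4,356.25
Ending inventory: 44 @ $8.75 + 94 @ $11.15 + 130 @ $10.20 = $2,759.10
Check: goods available $7,115.35 = COGS $4,356.25 + ending $2,759.10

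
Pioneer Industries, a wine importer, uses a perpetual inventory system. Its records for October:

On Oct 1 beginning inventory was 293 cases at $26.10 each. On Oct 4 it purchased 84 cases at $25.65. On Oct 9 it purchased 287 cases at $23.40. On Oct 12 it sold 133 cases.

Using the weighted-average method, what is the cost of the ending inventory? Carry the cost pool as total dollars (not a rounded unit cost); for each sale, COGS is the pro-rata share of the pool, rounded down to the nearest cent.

Ending inventory = $13,209.19

After Oct 1: 293 on hand, pool $7,647.30 (≈ $26.1000 each)
After Oct 4: 377 on hand, pool $9,801.90 (≈ $25.9997 each)
After Oct 9: 664 on hand, pool $16,517.70 (≈ $24.8761 each)
Oct 12, sell 133: 133/664 × $16,517.70 → $3,308.51
Ending inventory (cost pool remaining) = $13,209.19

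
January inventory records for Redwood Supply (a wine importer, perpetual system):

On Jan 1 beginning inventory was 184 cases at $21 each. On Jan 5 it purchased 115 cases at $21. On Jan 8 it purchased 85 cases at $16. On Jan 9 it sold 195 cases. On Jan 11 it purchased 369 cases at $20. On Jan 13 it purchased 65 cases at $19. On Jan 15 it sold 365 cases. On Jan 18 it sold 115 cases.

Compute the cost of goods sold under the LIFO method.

Jan 9, 195 sold [LIFO — newest first]: 85 @ $16 + 110 @ $21 = $3,670
Jan 15, 365 sold [LIFO — newest first]: 65 @ $19 + 300 @ $20 = $7,235
Jan 18, 115 sold [LIFO — newest first]: 69 @ $20 + 5 @ $21 + 41 @ $21 = $2,346
Total COGS = $3,670 + $7,235 + $2,346 = $13,251
Ending inventory: 143 @ $21 = $3,003
Check: goods available $16,254 = COGS $13,251 + ending $3,003

COGS = $13,251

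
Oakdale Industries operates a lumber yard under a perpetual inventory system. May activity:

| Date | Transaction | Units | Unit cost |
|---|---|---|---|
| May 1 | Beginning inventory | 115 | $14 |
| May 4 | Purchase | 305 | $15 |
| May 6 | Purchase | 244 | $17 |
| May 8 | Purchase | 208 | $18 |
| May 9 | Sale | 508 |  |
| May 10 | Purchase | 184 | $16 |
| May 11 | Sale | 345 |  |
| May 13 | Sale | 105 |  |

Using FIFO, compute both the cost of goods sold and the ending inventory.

COGS = $15,453; ending inventory = $1,568

May 9, 508 sold [FIFO — oldest first]: 115 @ $14 + 305 @ $15 + 88 @ $17 = $7,681
May 11, 345 sold [FIFO — oldest first]: 156 @ $17 + 189 @ $18 = $6,054
May 13, 105 sold [FIFO — oldest first]: 19 @ $18 + 86 @ $16 = $1,718
Total COGS = $7,681 + $6,054 + $1,718 = $15,453
Ending inventory: 98 @ $16 = $1,568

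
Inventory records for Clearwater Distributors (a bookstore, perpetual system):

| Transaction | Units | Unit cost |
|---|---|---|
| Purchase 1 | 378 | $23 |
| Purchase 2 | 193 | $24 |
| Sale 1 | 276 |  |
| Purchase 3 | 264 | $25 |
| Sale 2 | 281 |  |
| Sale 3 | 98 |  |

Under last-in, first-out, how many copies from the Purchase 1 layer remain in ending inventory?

Sale 1 (276) [LIFO — newest first]: 193 @ $24 + 83 @ $23 = $6,541
Sale 2 (281) [LIFO — newest first]: 264 @ $25 + 17 @ $23 = $6,991
Sale 3 (98) [LIFO — newest first]: 98 @ $23 = $2,254
Total COGS = $6,541 + $6,991 + $2,254 = $15,786
Ending inventory: 180 @ $23 = $4,140
Check: goods available $19,926 = COGS $15,786 + ending $4,140

180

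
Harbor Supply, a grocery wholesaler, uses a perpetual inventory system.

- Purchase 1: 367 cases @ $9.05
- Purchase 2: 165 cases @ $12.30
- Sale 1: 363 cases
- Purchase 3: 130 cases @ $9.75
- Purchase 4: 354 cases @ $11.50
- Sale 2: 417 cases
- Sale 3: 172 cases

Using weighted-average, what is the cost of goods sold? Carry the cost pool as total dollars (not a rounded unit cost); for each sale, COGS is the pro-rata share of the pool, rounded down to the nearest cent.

After Purchase 1: 367 on hand, pool $3,321.35 (≈ $9.0500 each)
After Purchase 2: 532 on hand, pool $5,350.85 (≈ $10.0580 each)
Sale 1, sell 363: 363/532 × $5,350.85 → $3,651.04
After Purchase 3: 299 on hand, pool $2,967.31 (≈ $9.9241 each)
After Purchase 4: 653 on hand, pool $7,038.31 (≈ $10.7784 each)
Sale 2, sell 417: 417/653 × $7,038.31 → $4,494.60
Sale 3, sell 172: 172/236 × $2,543.71 → $1,853.89
Total COGS = $3,651.04 + $4,494.60 + $1,853.89 = $9,999.53
Ending inventory (cost pool remaining) = $689.82

COGS = $9,999.53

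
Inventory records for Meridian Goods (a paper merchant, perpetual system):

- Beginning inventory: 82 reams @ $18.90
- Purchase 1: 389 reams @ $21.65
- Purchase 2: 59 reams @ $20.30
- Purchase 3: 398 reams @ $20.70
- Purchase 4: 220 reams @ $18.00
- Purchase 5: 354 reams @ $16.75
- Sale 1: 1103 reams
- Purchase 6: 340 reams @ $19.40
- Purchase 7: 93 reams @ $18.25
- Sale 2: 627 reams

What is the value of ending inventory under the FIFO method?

Sale 1 (1103) [FIFO — oldest first]: 82 @ $18.90 + 389 @ $21.65 + 59 @ $20.30 + 398 @ $20.70 + 175 @ $18.00 = $22,557.95
Sale 2 (627) [FIFO — oldest first]: 45 @ $18.00 + 354 @ $16.75 + 228 @ $19.40 = $11,162.70
Total COGS = $22,557.95 + $11,162.70 = $33,720.65
Ending inventory: 112 @ $19.40 + 93 @ $18.25 = $3,870.05
Check: goods available $37,590.70 = COGS $33,720.65 + ending $3,870.05

Ending inventory = $3,870.05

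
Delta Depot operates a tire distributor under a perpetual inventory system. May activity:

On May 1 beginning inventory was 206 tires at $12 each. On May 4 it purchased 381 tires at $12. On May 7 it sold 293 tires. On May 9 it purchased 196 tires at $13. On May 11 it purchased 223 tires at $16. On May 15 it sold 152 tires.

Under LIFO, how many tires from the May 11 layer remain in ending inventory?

71

May 7, 293 sold [LIFO — newest first]: 293 @ $12 = $3,516
May 15, 152 sold [LIFO — newest first]: 152 @ $16 = $2,432
Total COGS = $3,516 + $2,432 = $5,948
Ending inventory: 206 @ $12 + 88 @ $12 + 196 @ $13 + 71 @ $16 = $7,212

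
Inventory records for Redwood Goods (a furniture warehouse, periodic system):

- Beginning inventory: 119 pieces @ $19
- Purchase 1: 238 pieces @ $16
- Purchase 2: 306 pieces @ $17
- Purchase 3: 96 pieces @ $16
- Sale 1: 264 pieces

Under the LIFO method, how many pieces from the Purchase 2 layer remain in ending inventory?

Sale 1 (264) [LIFO — newest first]: 96 @ $16 + 168 @ $17 = $4,392
Ending inventory: 119 @ $19 + 238 @ $16 + 138 @ $17 = $8,415
Check: goods available $12,807 = COGS $4,392 + ending $8,415

138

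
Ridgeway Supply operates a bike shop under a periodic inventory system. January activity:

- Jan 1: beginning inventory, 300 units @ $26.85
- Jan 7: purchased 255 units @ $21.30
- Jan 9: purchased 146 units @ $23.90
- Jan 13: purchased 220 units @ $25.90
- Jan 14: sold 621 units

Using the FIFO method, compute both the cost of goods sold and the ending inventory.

Jan 14, 621 sold [FIFO — oldest first]: 300 @ $26.85 + 255 @ $21.30 + 66 @ $23.90 = $15,063.90
Ending inventory: 80 @ $23.90 + 220 @ $25.90 = $7,610.00
Check: goods available $22,673.90 = COGS $15,063.90 + ending $7,610.00

COGS = $15,063.90; ending inventory = $7,610.00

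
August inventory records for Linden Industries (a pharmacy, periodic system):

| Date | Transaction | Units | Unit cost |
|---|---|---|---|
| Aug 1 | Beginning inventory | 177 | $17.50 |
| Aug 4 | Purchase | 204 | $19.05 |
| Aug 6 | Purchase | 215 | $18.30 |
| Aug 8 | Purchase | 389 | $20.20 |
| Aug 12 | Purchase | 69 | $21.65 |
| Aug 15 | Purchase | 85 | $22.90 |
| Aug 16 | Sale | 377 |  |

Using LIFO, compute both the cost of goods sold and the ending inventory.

COGS = $7,944.95; ending inventory = $14,271.40

Aug 16, 377 sold [LIFO — newest first]: 85 @ $22.90 + 69 @ $21.65 + 223 @ $20.20 = $7,944.95
Ending inventory: 177 @ $17.50 + 204 @ $19.05 + 215 @ $18.30 + 166 @ $20.20 = $14,271.40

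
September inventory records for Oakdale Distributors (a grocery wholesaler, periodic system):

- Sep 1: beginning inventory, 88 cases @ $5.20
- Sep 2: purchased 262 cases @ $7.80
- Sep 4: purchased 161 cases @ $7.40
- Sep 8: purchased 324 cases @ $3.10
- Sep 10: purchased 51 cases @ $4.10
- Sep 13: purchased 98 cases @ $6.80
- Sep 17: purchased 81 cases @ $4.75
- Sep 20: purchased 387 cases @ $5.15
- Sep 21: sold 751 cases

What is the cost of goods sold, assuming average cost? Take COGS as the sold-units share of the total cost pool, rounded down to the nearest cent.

COGS = $4,112.03

Sep 21, sell 751: 751/1452 × $7,950.30 → $4,112.03
Ending inventory (cost pool remaining) = $3,838.27
Check: goods available $7,950.30 = COGS $4,112.03 + ending $3,838.27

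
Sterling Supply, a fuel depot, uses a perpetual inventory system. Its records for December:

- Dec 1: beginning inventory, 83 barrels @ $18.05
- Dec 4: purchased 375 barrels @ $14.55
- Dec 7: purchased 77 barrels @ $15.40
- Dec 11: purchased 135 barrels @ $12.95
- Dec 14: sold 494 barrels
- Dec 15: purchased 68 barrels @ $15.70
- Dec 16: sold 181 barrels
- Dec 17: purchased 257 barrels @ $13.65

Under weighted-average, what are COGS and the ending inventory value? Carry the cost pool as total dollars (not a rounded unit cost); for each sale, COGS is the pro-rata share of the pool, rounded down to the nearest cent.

After Dec 1: 83 on hand, pool $1,498.15 (≈ $18.0500 each)
After Dec 4: 458 on hand, pool $6,954.40 (≈ $15.1843 each)
After Dec 7: 535 on hand, pool $8,140.20 (≈ $15.2153 each)
After Dec 11: 670 on hand, pool $9,888.45 (≈ $14.7589 each)
Dec 14, sell 494: 494/670 × $9,888.45 → $7,290.88
After Dec 15: 244 on hand, pool $3,665.17 (≈ $15.0212 each)
Dec 16, sell 181: 181/244 × $3,665.17 → $2,718.83
After Dec 17: 320 on hand, pool $4,454.39 (≈ $13.9200 each)
Total COGS = $7,290.88 + $2,718.83 = $10,009.71
Ending inventory (cost pool remaining) = $4,454.39

COGS = $10,009.71; ending inventory = $4,454.39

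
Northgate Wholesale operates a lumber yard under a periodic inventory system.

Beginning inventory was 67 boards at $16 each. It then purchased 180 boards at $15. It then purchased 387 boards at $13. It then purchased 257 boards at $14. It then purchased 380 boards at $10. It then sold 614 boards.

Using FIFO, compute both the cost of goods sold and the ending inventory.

COGS = $8,543; ending inventory = $7,658

Sale 1 (614) [FIFO — oldest first]: 67 @ $16 + 180 @ $15 + 367 @ $13 = $8,543
Ending inventory: 20 @ $13 + 257 @ $14 + 380 @ $10 = $7,658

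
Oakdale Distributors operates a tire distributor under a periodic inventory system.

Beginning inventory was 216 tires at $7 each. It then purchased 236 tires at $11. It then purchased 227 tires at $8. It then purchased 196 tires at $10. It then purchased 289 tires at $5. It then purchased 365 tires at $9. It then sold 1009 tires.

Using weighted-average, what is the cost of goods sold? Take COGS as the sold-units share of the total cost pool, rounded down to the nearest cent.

Sale 1, sell 1009: 1009/1529 × $12,614.00 → $8,324.08
Ending inventory (cost pool remaining) = $4,289.92

COGS = $8,324.08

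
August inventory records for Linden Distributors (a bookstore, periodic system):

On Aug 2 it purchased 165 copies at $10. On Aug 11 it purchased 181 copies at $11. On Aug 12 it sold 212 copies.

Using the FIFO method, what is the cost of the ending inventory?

Ending inventory = $1,474

Aug 12, 212 sold [FIFO — oldest first]: 165 @ $10 + 47 @ $11 = $2,167
Ending inventory: 134 @ $11 = $1,474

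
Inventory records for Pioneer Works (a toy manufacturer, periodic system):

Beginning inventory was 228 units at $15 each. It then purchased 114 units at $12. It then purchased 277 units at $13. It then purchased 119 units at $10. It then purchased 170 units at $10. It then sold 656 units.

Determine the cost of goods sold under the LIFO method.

COGS = $7,571

Sale 1 (656) [LIFO — newest first]: 170 @ $10 + 119 @ $10 + 277 @ $13 + 90 @ $12 = $7,571
Ending inventory: 228 @ $15 + 24 @ $12 = $3,708
Check: goods available $11,279 = COGS $7,571 + ending $3,708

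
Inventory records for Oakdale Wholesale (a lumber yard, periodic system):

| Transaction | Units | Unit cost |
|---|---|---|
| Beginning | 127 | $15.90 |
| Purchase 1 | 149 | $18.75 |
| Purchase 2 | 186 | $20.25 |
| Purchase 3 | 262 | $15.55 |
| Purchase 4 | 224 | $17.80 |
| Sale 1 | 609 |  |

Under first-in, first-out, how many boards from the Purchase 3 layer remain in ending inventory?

115

Sale 1 (609) [FIFO — oldest first]: 127 @ $15.90 + 149 @ $18.75 + 186 @ $20.25 + 147 @ $15.55 = $10,865.40
Ending inventory: 115 @ $15.55 + 224 @ $17.80 = $5,775.45
Check: goods available $16,640.85 = COGS $10,865.40 + ending $5,775.45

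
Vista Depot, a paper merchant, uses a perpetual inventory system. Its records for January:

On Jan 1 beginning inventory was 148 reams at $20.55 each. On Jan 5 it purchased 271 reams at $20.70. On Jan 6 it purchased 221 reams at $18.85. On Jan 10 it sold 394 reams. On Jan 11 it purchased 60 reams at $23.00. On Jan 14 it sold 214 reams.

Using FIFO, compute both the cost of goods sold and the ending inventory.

COGS = $12,213.75; ending inventory = $1,983.20

Jan 10, 394 sold [FIFO — oldest first]: 148 @ $20.55 + 246 @ $20.70 = $8,133.60
Jan 14, 214 sold [FIFO — oldest first]: 25 @ $20.70 + 189 @ $18.85 = $4,080.15
Total COGS = $8,133.60 + $4,080.15 = $12,213.75
Ending inventory: 32 @ $18.85 + 60 @ $23.00 = $1,983.20
Check: goods available $14,196.95 = COGS $12,213.75 + ending $1,983.20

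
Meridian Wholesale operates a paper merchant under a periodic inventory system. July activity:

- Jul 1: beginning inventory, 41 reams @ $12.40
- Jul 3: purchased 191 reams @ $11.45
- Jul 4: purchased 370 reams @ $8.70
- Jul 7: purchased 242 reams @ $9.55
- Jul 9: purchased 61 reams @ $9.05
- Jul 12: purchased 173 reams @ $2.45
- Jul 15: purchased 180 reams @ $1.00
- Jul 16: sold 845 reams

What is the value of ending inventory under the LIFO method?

Ending inventory = $4,270.05

Jul 16, 845 sold [LIFO — newest first]: 180 @ $1.00 + 173 @ $2.45 + 61 @ $9.05 + 242 @ $9.55 + 189 @ $8.70 = $5,111.30
Ending inventory: 41 @ $12.40 + 191 @ $11.45 + 181 @ $8.70 = $4,270.05
Check: goods available $9,381.35 = COGS $5,111.30 + ending $4,270.05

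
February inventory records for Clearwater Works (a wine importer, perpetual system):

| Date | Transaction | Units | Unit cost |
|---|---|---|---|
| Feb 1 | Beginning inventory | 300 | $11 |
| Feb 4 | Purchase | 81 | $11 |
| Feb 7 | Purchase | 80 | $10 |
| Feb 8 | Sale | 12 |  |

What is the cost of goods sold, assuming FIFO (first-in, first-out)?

COGS = $132

Feb 8, 12 sold [FIFO — oldest first]: 12 @ $11 = $132
Ending inventory: 288 @ $11 + 81 @ $11 + 80 @ $10 = $4,859
Check: goods available $4,991 = COGS $132 + ending $4,859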